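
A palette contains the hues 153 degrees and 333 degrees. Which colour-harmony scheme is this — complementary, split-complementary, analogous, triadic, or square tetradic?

complementary

Sort the hues: 153°, 333°.
Successive gaps around the wheel: 180°, 180°.
Two hues 180° apart are complementary.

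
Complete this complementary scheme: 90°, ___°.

270°

The complement sits 180° across the wheel.
The full set through 90° is {90°, 270°}.
Given {90°}, the missing hue is 270°.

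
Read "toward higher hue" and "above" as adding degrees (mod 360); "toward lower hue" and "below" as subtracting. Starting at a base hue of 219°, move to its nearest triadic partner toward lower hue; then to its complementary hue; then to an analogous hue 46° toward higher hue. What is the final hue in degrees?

325°

−120° (triadic ↓): 219 − 120 = 99°
+180° (complement): 99 + 180 = 279°
+46° (analog 46° ↑): 279 + 46 = 325°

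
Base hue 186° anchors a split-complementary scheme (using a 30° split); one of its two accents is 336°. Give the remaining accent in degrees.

Split-complementary hues sit 30° either side of the complement.
Complement of the base 186°: 186 + 180 = 366 → 366 − 360 = 6°
The given accent 336° is 30° one side of 6°; the other accent sits 30° the other side: 6 + 30 = 36°

36°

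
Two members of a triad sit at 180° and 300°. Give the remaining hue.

60°

A triad spaces three hues 120° apart.
The full set is {60°, 180°, 300°}.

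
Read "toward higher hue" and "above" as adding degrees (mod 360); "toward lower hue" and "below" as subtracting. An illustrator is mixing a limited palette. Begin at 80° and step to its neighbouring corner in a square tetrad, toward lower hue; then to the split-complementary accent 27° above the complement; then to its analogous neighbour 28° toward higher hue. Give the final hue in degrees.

−90° (square ↓): 80 − 90 = -10 → -10 + 360 = 350°
+207° (split-comp 27° ↑): 350 + 207 = 557 → 557 − 360 = 197°
+28° (analog 28° ↑): 197 + 28 = 225°

225°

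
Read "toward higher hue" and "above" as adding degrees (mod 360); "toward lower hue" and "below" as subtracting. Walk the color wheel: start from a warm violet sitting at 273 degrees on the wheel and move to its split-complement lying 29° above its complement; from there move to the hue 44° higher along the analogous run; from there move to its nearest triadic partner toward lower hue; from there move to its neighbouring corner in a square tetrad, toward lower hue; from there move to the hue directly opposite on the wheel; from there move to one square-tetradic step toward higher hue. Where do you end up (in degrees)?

273 + 209 = 482 → 482 − 360 = 122°   (split-comp 29° ↑)
122 + 44 = 166°   (analog 44° ↑)
166 − 120 = 46°   (triadic ↓)
46 − 90 = -44 → -44 + 360 = 316°   (square ↓)
316 + 180 = 496 → 496 − 360 = 136°   (complement)
136 + 90 = 226°   (square ↑)

226°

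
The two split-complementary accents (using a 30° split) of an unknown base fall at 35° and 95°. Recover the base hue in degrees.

The accents sit 30° either side of the complement, so the complement is their short-arc midpoint on the wheel.
Short-arc midpoint of 35° and 95°: 65°.
Base is 180° from the complement: 65 − 180 = -115 → -115 + 360 = 245°

245°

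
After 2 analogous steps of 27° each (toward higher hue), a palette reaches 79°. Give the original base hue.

25°

2 steps of 27° (toward higher hue) give a net shift of +54°.
Start = end − shift: 79 − 54 = 25°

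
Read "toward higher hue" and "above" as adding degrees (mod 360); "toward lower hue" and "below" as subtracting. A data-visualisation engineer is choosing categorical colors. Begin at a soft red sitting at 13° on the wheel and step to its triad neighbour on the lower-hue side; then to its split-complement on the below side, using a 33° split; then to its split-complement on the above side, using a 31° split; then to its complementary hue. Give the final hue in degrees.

71°

triadic ↓ −120°: 13 − 120 = -107 → -107 + 360 = 253°
split-comp 33° ↓ +147°: 253 + 147 = 400 → 400 − 360 = 40°
split-comp 31° ↑ +211°: 40 + 211 = 251°
complement +180°: 251 + 180 = 431 → 431 − 360 = 71°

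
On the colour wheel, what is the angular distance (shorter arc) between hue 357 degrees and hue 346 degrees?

|357 − 346| = 11.
11 ≤ 180, so the shorter arc is 11°.

11°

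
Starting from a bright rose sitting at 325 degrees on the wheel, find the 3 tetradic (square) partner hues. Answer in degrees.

A square tetradic scheme places four hues every 90°.
325 + 90 = 415 → 415 − 360 = 55°
325 + 180 = 505 → 505 − 360 = 145°
325 + 270 = 595 → 595 − 360 = 235°

55°, 145° and 235°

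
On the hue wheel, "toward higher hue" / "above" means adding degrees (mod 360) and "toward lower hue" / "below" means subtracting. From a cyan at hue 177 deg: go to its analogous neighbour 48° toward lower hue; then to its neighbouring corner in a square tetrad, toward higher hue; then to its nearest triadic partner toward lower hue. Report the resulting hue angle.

99°

177 − 48 = 129°   (analog 48° ↓)
129 + 90 = 219°   (square ↑)
219 − 120 = 99°   (triadic ↓)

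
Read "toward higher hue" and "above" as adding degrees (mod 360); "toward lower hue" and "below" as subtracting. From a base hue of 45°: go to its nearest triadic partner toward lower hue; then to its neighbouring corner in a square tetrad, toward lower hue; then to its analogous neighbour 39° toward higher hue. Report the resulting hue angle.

triadic ↓ −120°: 45 − 120 = -75 → -75 + 360 = 285°
square ↓ −90°: 285 − 90 = 195°
analog 39° ↑ +39°: 195 + 39 = 234°

234°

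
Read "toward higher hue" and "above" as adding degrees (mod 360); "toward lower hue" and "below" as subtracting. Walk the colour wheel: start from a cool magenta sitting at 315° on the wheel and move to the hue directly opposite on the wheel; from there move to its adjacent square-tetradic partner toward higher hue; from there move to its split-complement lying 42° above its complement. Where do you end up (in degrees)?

87°

315 + 180 = 495 → 495 − 360 = 135°   (complement)
135 + 90 = 225°   (square ↑)
225 + 222 = 447 → 447 − 360 = 87°   (split-comp 42° ↑)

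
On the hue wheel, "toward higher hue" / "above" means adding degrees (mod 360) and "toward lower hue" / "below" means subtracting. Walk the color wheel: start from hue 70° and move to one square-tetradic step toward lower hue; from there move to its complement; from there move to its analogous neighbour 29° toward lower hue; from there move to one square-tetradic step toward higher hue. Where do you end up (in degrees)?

221°

70 − 90 = -20 → -20 + 360 = 340°   (square ↓)
340 + 180 = 520 → 520 − 360 = 160°   (complement)
160 − 29 = 131°   (analog 29° ↓)
131 + 90 = 221°   (square ↑)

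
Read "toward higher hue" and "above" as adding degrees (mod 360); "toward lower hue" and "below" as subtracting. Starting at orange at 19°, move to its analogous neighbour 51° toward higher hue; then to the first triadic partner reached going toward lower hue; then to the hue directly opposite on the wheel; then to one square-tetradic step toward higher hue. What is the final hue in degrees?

+51° (analog 51° ↑): 19 + 51 = 70°
−120° (triadic ↓): 70 − 120 = -50 → -50 + 360 = 310°
+180° (complement): 310 + 180 = 490 → 490 − 360 = 130°
+90° (square ↑): 130 + 90 = 220°

220°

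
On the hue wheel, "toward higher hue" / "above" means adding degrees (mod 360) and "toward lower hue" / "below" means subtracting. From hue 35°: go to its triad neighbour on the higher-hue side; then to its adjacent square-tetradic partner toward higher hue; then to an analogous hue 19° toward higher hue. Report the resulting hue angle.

+120° (triadic ↑): 35 + 120 = 155°
+90° (square ↑): 155 + 90 = 245°
+19° (analog 19° ↑): 245 + 19 = 264°

264°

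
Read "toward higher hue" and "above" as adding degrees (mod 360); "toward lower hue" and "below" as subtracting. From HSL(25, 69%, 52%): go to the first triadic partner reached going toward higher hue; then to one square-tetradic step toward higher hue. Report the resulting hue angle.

235°

+120° (triadic ↑): 25 + 120 = 145°
+90° (square ↑): 145 + 90 = 235°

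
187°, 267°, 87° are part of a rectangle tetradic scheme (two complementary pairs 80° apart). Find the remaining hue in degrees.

A rectangular tetradic uses two complementary pairs 80° apart: offsets 0°, 80°, 180°, 260°.
Among {87°, 187°, 267°}, 267° and 87° are a 180° pair.
The remaining hue 187° needs its own complement: 187 + 180 = 367 → 367 − 360 = 7°

7°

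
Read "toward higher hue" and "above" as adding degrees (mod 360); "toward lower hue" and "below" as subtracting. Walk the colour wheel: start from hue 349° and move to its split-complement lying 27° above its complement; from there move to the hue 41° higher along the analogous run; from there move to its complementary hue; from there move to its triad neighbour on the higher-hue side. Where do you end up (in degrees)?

177°

349 + 207 = 556 → 556 − 360 = 196°   (split-comp 27° ↑)
196 + 41 = 237°   (analog 41° ↑)
237 + 180 = 417 → 417 − 360 = 57°   (complement)
57 + 120 = 177°   (triadic ↑)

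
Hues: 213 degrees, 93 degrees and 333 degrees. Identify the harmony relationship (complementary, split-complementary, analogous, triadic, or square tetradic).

triadic

Sort the hues: 93°, 213°, 333°.
Successive gaps around the wheel: 120°, 120°, 120°.
Three hues equally spaced 120° apart form a triad.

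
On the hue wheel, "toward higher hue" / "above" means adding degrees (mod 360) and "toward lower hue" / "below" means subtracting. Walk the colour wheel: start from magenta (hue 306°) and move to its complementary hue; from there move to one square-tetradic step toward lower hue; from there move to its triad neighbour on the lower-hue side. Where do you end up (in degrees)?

306 + 180 = 486 → 486 − 360 = 126°   (complement)
126 − 90 = 36°   (square ↓)
36 − 120 = -84 → -84 + 360 = 276°   (triadic ↓)

276°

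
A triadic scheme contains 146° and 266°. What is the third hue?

26°

A triad spaces three hues 120° apart.
The full set is {26°, 146°, 266°}.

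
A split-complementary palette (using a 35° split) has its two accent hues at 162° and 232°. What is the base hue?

The accents sit 35° either side of the complement, so the complement is their short-arc midpoint on the wheel.
Short-arc midpoint of 162° and 232°: 197°.
Base is 180° from the complement: 197 − 180 = 17°

17°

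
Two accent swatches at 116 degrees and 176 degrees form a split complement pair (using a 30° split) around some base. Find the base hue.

326°

The accents sit 30° either side of the complement, so the complement is their short-arc midpoint on the wheel.
Short-arc midpoint of 116° and 176°: 146°.
Base is 180° from the complement: 146 − 180 = -34 → -34 + 360 = 326°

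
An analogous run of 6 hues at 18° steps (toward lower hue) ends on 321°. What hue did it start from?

5 steps of 18° (toward lower hue) give a net shift of −90°.
Start = end − shift: 321 + 90 = 411 → 411 − 360 = 51°

51°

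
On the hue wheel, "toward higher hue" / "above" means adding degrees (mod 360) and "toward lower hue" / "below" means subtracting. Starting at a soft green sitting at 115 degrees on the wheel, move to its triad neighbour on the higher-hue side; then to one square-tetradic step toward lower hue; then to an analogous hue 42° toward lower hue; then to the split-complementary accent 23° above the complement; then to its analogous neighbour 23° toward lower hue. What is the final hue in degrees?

triadic ↑ +120°: 115 + 120 = 235°
square ↓ −90°: 235 − 90 = 145°
analog 42° ↓ −42°: 145 − 42 = 103°
split-comp 23° ↑ +203°: 103 + 203 = 306°
analog 23° ↓ −23°: 306 − 23 = 283°

283°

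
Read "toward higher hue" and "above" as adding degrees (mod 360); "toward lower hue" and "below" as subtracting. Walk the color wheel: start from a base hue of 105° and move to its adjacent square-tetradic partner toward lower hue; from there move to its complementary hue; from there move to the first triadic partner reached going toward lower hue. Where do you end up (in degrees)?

75°

−90° (square ↓): 105 − 90 = 15°
+180° (complement): 15 + 180 = 195°
−120° (triadic ↓): 195 − 120 = 75°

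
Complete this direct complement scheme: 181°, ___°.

1°

The complement sits 180° across the wheel.
The full set through 181° is {1°, 181°}.
Given {181°}, the missing hue is 1°.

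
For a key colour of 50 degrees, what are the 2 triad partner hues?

A triad places three hues 120° apart.
50 + 120 = 170°
50 + 240 = 290°

170° and 290°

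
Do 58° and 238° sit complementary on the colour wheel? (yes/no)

yes

Angular distance: |58 − 238| = 180 = 180°.
Complementary requires 180°.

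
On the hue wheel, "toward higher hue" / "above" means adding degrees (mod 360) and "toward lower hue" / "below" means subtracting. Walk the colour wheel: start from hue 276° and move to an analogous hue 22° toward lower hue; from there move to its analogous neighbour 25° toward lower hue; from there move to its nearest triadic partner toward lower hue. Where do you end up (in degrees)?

109°

analog 22° ↓ −22°: 276 − 22 = 254°
analog 25° ↓ −25°: 254 − 25 = 229°
triadic ↓ −120°: 229 − 120 = 109°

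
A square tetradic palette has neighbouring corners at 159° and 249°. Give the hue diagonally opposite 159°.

339°

A square tetradic scheme places four hues 90° apart; opposite corners are 180° apart.
159 + 180 = 339°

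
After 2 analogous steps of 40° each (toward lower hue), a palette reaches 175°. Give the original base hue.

2 steps of 40° (toward lower hue) give a net shift of −80°.
Start = end − shift: 175 + 80 = 255°

255°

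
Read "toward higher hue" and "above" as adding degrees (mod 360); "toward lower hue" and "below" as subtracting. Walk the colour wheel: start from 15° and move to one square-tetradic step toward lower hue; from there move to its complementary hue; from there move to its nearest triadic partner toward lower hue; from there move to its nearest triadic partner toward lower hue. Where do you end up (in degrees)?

225°

15 − 90 = -75 → -75 + 360 = 285°   (square ↓)
285 + 180 = 465 → 465 − 360 = 105°   (complement)
105 − 120 = -15 → -15 + 360 = 345°   (triadic ↓)
345 − 120 = 225°   (triadic ↓)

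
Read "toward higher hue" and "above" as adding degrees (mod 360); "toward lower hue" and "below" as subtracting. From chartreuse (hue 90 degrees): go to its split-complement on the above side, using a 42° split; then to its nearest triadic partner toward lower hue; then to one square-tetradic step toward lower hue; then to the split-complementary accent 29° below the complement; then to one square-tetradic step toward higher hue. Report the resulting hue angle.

343°

90 + 222 = 312°   (split-comp 42° ↑)
312 − 120 = 192°   (triadic ↓)
192 − 90 = 102°   (square ↓)
102 + 151 = 253°   (split-comp 29° ↓)
253 + 90 = 343°   (square ↑)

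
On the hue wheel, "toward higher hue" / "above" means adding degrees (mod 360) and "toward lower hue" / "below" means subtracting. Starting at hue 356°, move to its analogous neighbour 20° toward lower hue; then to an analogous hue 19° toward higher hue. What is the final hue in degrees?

analog 20° ↓ −20°: 356 − 20 = 336°
analog 19° ↑ +19°: 336 + 19 = 355°

355°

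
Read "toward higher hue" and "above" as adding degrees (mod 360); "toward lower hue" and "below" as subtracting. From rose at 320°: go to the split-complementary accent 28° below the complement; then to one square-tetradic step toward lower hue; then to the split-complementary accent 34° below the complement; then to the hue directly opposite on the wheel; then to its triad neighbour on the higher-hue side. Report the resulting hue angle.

+152° (split-comp 28° ↓): 320 + 152 = 472 → 472 − 360 = 112°
−90° (square ↓): 112 − 90 = 22°
+146° (split-comp 34° ↓): 22 + 146 = 168°
+180° (complement): 168 + 180 = 348°
+120° (triadic ↑): 348 + 120 = 468 → 468 − 360 = 108°

108°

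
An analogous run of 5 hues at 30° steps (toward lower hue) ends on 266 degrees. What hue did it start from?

4 steps of 30° (toward lower hue) give a net shift of −120°.
Start = end − shift: 266 + 120 = 386 → 386 − 360 = 26°

26°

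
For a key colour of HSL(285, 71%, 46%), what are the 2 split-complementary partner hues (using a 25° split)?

Split-complementary hues sit 25° either side of the complement.
Complement of 285°: 285 + 180 = 465 → 465 − 360 = 105°
105 − 25 = 80°
105 + 25 = 130°

80° and 130°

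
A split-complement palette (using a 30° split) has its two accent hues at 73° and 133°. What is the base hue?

The accents sit 30° either side of the complement, so the complement is their short-arc midpoint on the wheel.
Short-arc midpoint of 73° and 133°: 103°.
Base is 180° from the complement: 103 − 180 = -77 → -77 + 360 = 283°

283°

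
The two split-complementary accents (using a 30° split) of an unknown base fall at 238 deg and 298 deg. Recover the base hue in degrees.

88°

The accents sit 30° either side of the complement, so the complement is their short-arc midpoint on the wheel.
Short-arc midpoint of 238° and 298°: 268°.
Base is 180° from the complement: 268 − 180 = 88°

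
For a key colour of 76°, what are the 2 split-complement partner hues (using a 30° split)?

226° and 286°

Split-complementary hues sit 30° either side of the complement.
Complement of 76°: 76 + 180 = 256°
256 − 30 = 226°
256 + 30 = 286°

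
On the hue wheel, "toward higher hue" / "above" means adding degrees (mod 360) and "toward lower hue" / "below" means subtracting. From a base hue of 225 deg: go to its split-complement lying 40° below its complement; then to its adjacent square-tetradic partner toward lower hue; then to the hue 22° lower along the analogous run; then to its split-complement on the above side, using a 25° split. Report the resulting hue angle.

98°

225 + 140 = 365 → 365 − 360 = 5°   (split-comp 40° ↓)
5 − 90 = -85 → -85 + 360 = 275°   (square ↓)
275 − 22 = 253°   (analog 22° ↓)
253 + 205 = 458 → 458 − 360 = 98°   (split-comp 25° ↑)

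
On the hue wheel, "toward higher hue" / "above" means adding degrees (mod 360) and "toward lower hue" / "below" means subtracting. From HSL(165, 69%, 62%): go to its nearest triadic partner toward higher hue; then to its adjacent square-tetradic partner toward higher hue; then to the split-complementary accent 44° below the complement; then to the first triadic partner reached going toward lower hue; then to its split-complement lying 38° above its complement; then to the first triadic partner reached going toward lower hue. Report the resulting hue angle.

129°

triadic ↑ +120°: 165 + 120 = 285°
square ↑ +90°: 285 + 90 = 375 → 375 − 360 = 15°
split-comp 44° ↓ +136°: 15 + 136 = 151°
triadic ↓ −120°: 151 − 120 = 31°
split-comp 38° ↑ +218°: 31 + 218 = 249°
triadic ↓ −120°: 249 − 120 = 129°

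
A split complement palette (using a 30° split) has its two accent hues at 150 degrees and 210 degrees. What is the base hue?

The accents sit 30° either side of the complement, so the complement is their short-arc midpoint on the wheel.
Short-arc midpoint of 150° and 210°: 180°.
Base is 180° from the complement: 180 − 180 = 0°

0°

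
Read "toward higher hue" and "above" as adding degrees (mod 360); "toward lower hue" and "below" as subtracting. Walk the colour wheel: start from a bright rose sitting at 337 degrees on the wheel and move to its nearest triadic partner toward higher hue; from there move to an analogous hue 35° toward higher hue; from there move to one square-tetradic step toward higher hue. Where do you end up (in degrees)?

+120° (triadic ↑): 337 + 120 = 457 → 457 − 360 = 97°
+35° (analog 35° ↑): 97 + 35 = 132°
+90° (square ↑): 132 + 90 = 222°

222°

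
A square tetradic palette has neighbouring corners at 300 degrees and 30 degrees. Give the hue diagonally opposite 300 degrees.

120°

A square tetradic scheme places four hues 90° apart; opposite corners are 180° apart.
300 + 180 = 480 → 480 − 360 = 120°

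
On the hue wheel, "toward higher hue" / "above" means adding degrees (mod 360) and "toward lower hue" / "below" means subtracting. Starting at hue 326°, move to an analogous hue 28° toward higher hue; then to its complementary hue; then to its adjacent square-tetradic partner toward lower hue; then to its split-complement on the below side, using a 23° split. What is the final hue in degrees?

241°

analog 28° ↑ +28°: 326 + 28 = 354°
complement +180°: 354 + 180 = 534 → 534 − 360 = 174°
square ↓ −90°: 174 − 90 = 84°
split-comp 23° ↓ +157°: 84 + 157 = 241°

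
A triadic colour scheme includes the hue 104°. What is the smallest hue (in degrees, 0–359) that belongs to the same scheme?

104°

A triad places three hues 120° apart.
The full set through 104° is {104°, 224°, 344°}.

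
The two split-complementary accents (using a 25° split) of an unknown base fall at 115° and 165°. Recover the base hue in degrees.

The accents sit 25° either side of the complement, so the complement is their short-arc midpoint on the wheel.
Short-arc midpoint of 115° and 165°: 140°.
Base is 180° from the complement: 140 − 180 = -40 → -40 + 360 = 320°

320°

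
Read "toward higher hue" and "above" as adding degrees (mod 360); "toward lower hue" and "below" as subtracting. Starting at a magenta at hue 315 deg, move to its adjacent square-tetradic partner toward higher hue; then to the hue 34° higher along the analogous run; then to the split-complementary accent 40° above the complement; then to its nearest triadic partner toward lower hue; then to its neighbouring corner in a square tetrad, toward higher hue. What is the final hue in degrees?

269°

+90° (square ↑): 315 + 90 = 405 → 405 − 360 = 45°
+34° (analog 34° ↑): 45 + 34 = 79°
+220° (split-comp 40° ↑): 79 + 220 = 299°
−120° (triadic ↓): 299 − 120 = 179°
+90° (square ↑): 179 + 90 = 269°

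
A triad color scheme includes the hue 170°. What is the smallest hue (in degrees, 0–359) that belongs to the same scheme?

A triad places three hues 120° apart.
The full set through 170° is {50°, 170°, 290°}.

50°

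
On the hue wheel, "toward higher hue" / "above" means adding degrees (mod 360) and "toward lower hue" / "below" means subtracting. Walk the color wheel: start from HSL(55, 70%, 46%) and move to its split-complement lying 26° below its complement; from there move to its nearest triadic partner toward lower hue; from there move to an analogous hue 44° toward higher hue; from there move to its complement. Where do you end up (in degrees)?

313°

split-comp 26° ↓ +154°: 55 + 154 = 209°
triadic ↓ −120°: 209 − 120 = 89°
analog 44° ↑ +44°: 89 + 44 = 133°
complement +180°: 133 + 180 = 313°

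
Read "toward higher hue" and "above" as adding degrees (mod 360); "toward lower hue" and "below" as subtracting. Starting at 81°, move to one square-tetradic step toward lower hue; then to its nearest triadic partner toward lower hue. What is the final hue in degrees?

81 − 90 = -9 → -9 + 360 = 351°   (square ↓)
351 − 120 = 231°   (triadic ↓)

231°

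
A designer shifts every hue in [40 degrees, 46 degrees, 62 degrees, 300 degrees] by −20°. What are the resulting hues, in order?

20°, 26°, 42°, 280°

40 − 20 = 20°
46 − 20 = 26°
62 − 20 = 42°
300 − 20 = 280°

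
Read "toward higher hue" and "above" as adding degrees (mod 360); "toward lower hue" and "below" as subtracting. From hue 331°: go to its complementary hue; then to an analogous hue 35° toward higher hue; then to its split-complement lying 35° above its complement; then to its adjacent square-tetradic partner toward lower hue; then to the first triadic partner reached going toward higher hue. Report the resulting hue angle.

+180° (complement): 331 + 180 = 511 → 511 − 360 = 151°
+35° (analog 35° ↑): 151 + 35 = 186°
+215° (split-comp 35° ↑): 186 + 215 = 401 → 401 − 360 = 41°
−90° (square ↓): 41 − 90 = -49 → -49 + 360 = 311°
+120° (triadic ↑): 311 + 120 = 431 → 431 − 360 = 71°

71°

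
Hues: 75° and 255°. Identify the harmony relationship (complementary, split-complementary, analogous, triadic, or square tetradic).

Sort the hues: 75°, 255°.
Successive gaps around the wheel: 180°, 180°.
Two hues 180° apart are complementary.

complementary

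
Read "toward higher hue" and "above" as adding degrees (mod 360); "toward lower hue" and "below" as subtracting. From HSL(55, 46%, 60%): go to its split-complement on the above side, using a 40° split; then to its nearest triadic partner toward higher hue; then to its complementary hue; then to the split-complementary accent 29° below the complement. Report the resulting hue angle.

+220° (split-comp 40° ↑): 55 + 220 = 275°
+120° (triadic ↑): 275 + 120 = 395 → 395 − 360 = 35°
+180° (complement): 35 + 180 = 215°
+151° (split-comp 29° ↓): 215 + 151 = 366 → 366 − 360 = 6°

6°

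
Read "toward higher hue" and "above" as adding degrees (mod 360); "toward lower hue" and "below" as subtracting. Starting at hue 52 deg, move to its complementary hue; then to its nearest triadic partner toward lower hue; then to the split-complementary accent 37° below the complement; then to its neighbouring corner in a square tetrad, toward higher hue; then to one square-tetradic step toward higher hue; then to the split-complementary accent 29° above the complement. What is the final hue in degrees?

284°

complement +180°: 52 + 180 = 232°
triadic ↓ −120°: 232 − 120 = 112°
split-comp 37° ↓ +143°: 112 + 143 = 255°
square ↑ +90°: 255 + 90 = 345°
square ↑ +90°: 345 + 90 = 435 → 435 − 360 = 75°
split-comp 29° ↑ +209°: 75 + 209 = 284°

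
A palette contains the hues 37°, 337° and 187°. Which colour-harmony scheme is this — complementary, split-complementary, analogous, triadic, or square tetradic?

Sort the hues: 37°, 187°, 337°.
Successive gaps around the wheel: 150°, 150°, 60°.
Two 150° gaps and one 60° gap — a base hue opposite a pair of accents 30° either side of its complement — is the split-complementary pattern.

split-complementary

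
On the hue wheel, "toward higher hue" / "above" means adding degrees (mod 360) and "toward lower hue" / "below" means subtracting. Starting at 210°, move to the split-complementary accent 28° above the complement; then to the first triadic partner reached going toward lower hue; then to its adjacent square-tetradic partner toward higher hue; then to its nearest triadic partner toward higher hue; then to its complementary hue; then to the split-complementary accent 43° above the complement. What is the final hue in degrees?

191°

210 + 208 = 418 → 418 − 360 = 58°   (split-comp 28° ↑)
58 − 120 = -62 → -62 + 360 = 298°   (triadic ↓)
298 + 90 = 388 → 388 − 360 = 28°   (square ↑)
28 + 120 = 148°   (triadic ↑)
148 + 180 = 328°   (complement)
328 + 223 = 551 → 551 − 360 = 191°   (split-comp 43° ↑)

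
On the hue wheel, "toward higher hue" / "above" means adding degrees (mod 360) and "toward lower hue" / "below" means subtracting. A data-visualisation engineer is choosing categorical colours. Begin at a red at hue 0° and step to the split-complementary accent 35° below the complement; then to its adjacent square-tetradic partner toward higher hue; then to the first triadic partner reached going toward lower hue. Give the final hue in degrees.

115°

0 + 145 = 145°   (split-comp 35° ↓)
145 + 90 = 235°   (square ↑)
235 − 120 = 115°   (triadic ↓)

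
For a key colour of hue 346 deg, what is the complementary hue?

166°

The complement sits 180° across the wheel.
346 + 180 = 526 → 526 − 360 = 166°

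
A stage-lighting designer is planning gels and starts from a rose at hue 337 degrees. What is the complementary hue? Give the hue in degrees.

157°

The complement sits 180° across the wheel.
337 + 180 = 517 → 517 − 360 = 157°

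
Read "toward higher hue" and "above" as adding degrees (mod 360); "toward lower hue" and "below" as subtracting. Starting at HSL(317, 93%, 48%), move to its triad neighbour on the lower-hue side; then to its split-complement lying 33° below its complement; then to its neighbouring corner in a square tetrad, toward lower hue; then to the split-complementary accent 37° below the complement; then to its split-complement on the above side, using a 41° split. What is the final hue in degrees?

258°

−120° (triadic ↓): 317 − 120 = 197°
+147° (split-comp 33° ↓): 197 + 147 = 344°
−90° (square ↓): 344 − 90 = 254°
+143° (split-comp 37° ↓): 254 + 143 = 397 → 397 − 360 = 37°
+221° (split-comp 41° ↑): 37 + 221 = 258°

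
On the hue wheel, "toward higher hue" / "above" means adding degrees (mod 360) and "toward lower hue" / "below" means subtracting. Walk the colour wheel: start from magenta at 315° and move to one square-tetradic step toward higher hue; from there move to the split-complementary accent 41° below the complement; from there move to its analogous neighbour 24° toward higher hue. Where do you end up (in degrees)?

208°

square ↑ +90°: 315 + 90 = 405 → 405 − 360 = 45°
split-comp 41° ↓ +139°: 45 + 139 = 184°
analog 24° ↑ +24°: 184 + 24 = 208°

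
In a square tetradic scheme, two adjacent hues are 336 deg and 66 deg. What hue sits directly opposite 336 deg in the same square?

A square tetradic scheme places four hues 90° apart; opposite corners are 180° apart.
336 + 180 = 516 → 516 − 360 = 156°

156°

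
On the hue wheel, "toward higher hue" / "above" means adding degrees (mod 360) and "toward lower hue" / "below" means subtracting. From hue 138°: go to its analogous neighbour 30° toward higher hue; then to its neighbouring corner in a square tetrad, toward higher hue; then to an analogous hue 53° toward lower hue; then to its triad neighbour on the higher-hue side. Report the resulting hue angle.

325°

analog 30° ↑ +30°: 138 + 30 = 168°
square ↑ +90°: 168 + 90 = 258°
analog 53° ↓ −53°: 258 − 53 = 205°
triadic ↑ +120°: 205 + 120 = 325°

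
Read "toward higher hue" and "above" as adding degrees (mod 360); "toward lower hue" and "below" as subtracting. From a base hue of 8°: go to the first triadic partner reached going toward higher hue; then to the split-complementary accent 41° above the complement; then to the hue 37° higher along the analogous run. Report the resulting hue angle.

26°

triadic ↑ +120°: 8 + 120 = 128°
split-comp 41° ↑ +221°: 128 + 221 = 349°
analog 37° ↑ +37°: 349 + 37 = 386 → 386 − 360 = 26°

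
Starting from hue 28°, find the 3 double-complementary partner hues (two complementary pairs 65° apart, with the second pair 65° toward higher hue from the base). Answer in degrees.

93°, 208°, 273°

A rectangular tetradic uses two complementary pairs 65° apart: offsets 0°, 65°, 180°, 245°.
28 + 65 = 93°
28 + 180 = 208°
28 + 245 = 273°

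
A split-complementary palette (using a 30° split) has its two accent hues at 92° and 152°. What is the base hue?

The accents sit 30° either side of the complement, so the complement is their short-arc midpoint on the wheel.
Short-arc midpoint of 92° and 152°: 122°.
Base is 180° from the complement: 122 − 180 = -58 → -58 + 360 = 302°

302°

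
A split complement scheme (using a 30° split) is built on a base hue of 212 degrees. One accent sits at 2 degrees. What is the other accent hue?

62°

Split-complementary hues sit 30° either side of the complement.
Complement of the base 212°: 212 + 180 = 392 → 392 − 360 = 32°
The given accent 2° is 30° one side of 32°; the other accent sits 30° the other side: 32 + 30 = 62°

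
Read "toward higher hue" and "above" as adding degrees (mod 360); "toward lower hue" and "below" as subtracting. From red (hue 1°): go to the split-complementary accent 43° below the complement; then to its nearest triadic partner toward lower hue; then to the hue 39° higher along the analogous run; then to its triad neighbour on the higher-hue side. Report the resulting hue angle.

+137° (split-comp 43° ↓): 1 + 137 = 138°
−120° (triadic ↓): 138 − 120 = 18°
+39° (analog 39° ↑): 18 + 39 = 57°
+120° (triadic ↑): 57 + 120 = 177°

177°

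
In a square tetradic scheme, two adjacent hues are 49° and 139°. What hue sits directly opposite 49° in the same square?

A square tetradic scheme places four hues 90° apart; opposite corners are 180° apart.
49 + 180 = 229°

229°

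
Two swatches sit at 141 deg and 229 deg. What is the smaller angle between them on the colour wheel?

|141 − 229| = 88.
88 ≤ 180, so the shorter arc is 88°.

88°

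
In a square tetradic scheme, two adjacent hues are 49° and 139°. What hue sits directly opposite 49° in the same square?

A square tetradic scheme places four hues 90° apart; opposite corners are 180° apart.
49 + 180 = 229°

229°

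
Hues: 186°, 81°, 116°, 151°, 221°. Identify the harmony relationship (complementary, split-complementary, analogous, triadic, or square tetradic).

Sort the hues: 81°, 116°, 151°, 186°, 221°.
Successive gaps around the wheel: 35°, 35°, 35°, 35°, 220°.
A run of hues at equal small steps (35°) with one large closing gap is an analogous group.

analogous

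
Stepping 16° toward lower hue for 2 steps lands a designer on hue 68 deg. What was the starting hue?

100°

2 steps of 16° (toward lower hue) give a net shift of −32°.
Start = end − shift: 68 + 32 = 100°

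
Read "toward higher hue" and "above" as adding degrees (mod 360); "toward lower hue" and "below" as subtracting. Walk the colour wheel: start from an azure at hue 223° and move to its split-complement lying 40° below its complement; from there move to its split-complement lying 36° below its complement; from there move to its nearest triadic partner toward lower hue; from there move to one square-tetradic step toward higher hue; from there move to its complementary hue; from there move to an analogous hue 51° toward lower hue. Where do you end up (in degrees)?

223 + 140 = 363 → 363 − 360 = 3°   (split-comp 40° ↓)
3 + 144 = 147°   (split-comp 36° ↓)
147 − 120 = 27°   (triadic ↓)
27 + 90 = 117°   (square ↑)
117 + 180 = 297°   (complement)
297 − 51 = 246°   (analog 51° ↓)

246°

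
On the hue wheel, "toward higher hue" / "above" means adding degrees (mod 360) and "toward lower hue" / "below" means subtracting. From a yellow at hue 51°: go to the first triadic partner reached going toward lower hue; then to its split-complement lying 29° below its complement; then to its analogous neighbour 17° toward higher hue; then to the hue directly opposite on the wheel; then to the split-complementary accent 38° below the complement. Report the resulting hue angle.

61°

51 − 120 = -69 → -69 + 360 = 291°   (triadic ↓)
291 + 151 = 442 → 442 − 360 = 82°   (split-comp 29° ↓)
82 + 17 = 99°   (analog 17° ↑)
99 + 180 = 279°   (complement)
279 + 142 = 421 → 421 − 360 = 61°   (split-comp 38° ↓)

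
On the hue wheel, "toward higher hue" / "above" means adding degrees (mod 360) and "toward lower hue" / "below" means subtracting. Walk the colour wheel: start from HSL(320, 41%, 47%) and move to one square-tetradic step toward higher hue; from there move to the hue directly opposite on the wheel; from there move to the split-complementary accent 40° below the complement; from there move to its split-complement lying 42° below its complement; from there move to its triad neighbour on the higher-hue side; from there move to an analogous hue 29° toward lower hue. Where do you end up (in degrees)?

239°

+90° (square ↑): 320 + 90 = 410 → 410 − 360 = 50°
+180° (complement): 50 + 180 = 230°
+140° (split-comp 40° ↓): 230 + 140 = 370 → 370 − 360 = 10°
+138° (split-comp 42° ↓): 10 + 138 = 148°
+120° (triadic ↑): 148 + 120 = 268°
−29° (analog 29° ↓): 268 − 29 = 239°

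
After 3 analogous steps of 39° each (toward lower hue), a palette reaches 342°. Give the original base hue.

3 steps of 39° (toward lower hue) give a net shift of −117°.
Start = end − shift: 342 + 117 = 459 → 459 − 360 = 99°

99°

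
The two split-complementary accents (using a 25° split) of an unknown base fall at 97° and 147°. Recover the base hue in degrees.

The accents sit 25° either side of the complement, so the complement is their short-arc midpoint on the wheel.
Short-arc midpoint of 97° and 147°: 122°.
Base is 180° from the complement: 122 − 180 = -58 → -58 + 360 = 302°

302°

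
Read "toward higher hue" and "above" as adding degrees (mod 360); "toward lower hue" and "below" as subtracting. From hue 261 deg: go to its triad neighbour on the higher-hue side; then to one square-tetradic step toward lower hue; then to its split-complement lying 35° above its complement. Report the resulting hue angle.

+120° (triadic ↑): 261 + 120 = 381 → 381 − 360 = 21°
−90° (square ↓): 21 − 90 = -69 → -69 + 360 = 291°
+215° (split-comp 35° ↑): 291 + 215 = 506 → 506 − 360 = 146°

146°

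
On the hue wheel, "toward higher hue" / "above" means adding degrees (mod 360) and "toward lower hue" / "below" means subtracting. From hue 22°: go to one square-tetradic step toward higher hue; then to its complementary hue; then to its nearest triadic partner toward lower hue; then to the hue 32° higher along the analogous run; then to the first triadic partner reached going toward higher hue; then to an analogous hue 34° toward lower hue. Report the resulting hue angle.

290°

square ↑ +90°: 22 + 90 = 112°
complement +180°: 112 + 180 = 292°
triadic ↓ −120°: 292 − 120 = 172°
analog 32° ↑ +32°: 172 + 32 = 204°
triadic ↑ +120°: 204 + 120 = 324°
analog 34° ↓ −34°: 324 − 34 = 290°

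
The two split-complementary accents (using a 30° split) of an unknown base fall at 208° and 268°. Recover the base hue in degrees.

The accents sit 30° either side of the complement, so the complement is their short-arc midpoint on the wheel.
Short-arc midpoint of 208° and 268°: 238°.
Base is 180° from the complement: 238 − 180 = 58°

58°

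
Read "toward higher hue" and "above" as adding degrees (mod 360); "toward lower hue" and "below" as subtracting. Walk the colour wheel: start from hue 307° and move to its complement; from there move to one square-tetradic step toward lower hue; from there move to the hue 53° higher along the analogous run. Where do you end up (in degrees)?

90°

+180° (complement): 307 + 180 = 487 → 487 − 360 = 127°
−90° (square ↓): 127 − 90 = 37°
+53° (analog 53° ↑): 37 + 53 = 90°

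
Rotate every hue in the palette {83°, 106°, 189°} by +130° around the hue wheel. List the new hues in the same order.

83 + 130 = 213°
106 + 130 = 236°
189 + 130 = 319°

213°, 236°, 319°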